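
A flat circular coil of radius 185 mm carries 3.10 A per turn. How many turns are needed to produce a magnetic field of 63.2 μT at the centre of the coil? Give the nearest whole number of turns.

N = 6

For an N-turn coil, B = Nμ₀I/(2R). A single turn gives B₁ = 1.05×10⁻⁵ T with R = 0.185 m.
N = B/B₁ = 6.32×10⁻⁵ / 1.05×10⁻⁵ = 6.00.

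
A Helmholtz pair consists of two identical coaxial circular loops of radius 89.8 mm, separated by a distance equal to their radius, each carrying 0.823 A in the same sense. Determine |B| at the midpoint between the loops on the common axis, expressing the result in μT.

B ≈ 8.24 μT

Each loop contributes B = μ₀IR²/[2(R²+z²)^(3/2)] on the axis, with z measured from that loop.
Loop 1 (z = 0.0449 m): B₁ = 4.12×10⁻⁶ T. Loop 2 (z = 0.0449 m): B₂ = 4.12×10⁻⁶ T.
The fields add: B = B₁ + B₂ = 8.24×10⁻⁶ T.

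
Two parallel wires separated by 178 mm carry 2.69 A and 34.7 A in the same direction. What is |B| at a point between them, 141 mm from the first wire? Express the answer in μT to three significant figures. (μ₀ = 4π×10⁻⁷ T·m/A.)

Each long wire gives B = μ₀I/(2πd). Distances are d₁ = 0.141 m and d₂ = 0.037 m.
B₁ = 3.82×10⁻⁶ T, B₂ = 1.88×10⁻⁴ T.
Between parallel currents the two contributions point in opposite directions, so they subtract. B = |B₁ − B₂| = |3.82×10⁻⁶ − 1.88×10⁻⁴| = 1.84×10⁻⁴ T.

B ≈ 184 μT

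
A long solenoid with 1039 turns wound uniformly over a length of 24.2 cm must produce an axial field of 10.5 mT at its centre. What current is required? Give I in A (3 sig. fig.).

Inside a long solenoid B = μ₀nI with n = 4293 m⁻¹, so I = B/(μ₀n).
I = 1.05×10⁻² / (4π×10⁻⁷ × 4293) = 1.95 A.

I ≈ 1.95 A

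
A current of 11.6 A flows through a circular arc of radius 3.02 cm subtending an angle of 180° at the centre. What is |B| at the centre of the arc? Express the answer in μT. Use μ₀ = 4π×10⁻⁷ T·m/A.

B ≈ 121 μT

The Biot–Savart field of a circular arc at its centre is B = μ₀Iφ/(4πR), with φ = 3.142 rad.
B = (4π×10⁻⁷ × 11.6 × 3.142) / (4π × 0.0302) = 1.21×10⁻⁴ T.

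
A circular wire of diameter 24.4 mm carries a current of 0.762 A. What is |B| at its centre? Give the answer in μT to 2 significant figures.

At the centre of a circular loop the Biot–Savart law gives B = μ₀I/(2R) (so R = 0.0122 m).
B = (4π×10⁻⁷ × 0.762) / (2 × 0.0122) = 3.92×10⁻⁵ T.

B ≈ 39 μT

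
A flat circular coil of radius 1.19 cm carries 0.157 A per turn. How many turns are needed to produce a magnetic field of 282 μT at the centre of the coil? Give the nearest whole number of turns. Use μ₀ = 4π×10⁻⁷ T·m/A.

For an N-turn coil, B = Nμ₀I/(2R). A single turn gives B₁ = 8.29×10⁻⁶ T with R = 0.0119 m.
N = B/B₁ = 2.82×10⁻⁴ / 8.29×10⁻⁶ = 34.02.

N = 34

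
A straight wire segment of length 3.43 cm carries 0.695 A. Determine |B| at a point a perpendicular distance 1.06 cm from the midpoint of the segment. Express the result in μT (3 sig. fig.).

For a finite straight segment, B = (μ₀I/4πd)(sinθ₁ + sinθ₂), where θ₁, θ₂ are the angles from the perpendicular to each end.
The perpendicular from the point meets the wire at its midpoint, so each end is L/2 = 0.01715 m away along the wire.
sinθ₁ = 0.01715/√(0.01715²+0.0106²) = 0.8506; sinθ₂ = 0.01715/√(0.01715²+0.0106²) = 0.8506.
B = (4π×10⁻⁷ × 0.695) / (4π × 0.0106) × (0.8506 + 0.8506) = 1.12×10⁻⁵ T.

B ≈ 11.2 μT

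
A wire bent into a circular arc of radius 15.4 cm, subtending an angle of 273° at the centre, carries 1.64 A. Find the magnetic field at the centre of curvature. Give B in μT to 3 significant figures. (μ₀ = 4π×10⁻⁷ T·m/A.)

The Biot–Savart field of a circular arc at its centre is B = μ₀Iφ/(4πR), with φ = 4.765 rad.
B = (4π×10⁻⁷ × 1.64 × 4.765) / (4π × 0.154) = 5.07×10⁻⁶ T.

B ≈ 5.07 μT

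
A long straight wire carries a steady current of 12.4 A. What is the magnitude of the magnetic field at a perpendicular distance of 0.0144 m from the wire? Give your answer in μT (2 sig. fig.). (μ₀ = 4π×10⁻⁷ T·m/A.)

B ≈ 170 μT

For an infinitely long straight wire, B = μ₀I/(2πd).
B = (4π×10⁻⁷ × 12.4) / (2π × 0.0144) = 1.72×10⁻⁴ T.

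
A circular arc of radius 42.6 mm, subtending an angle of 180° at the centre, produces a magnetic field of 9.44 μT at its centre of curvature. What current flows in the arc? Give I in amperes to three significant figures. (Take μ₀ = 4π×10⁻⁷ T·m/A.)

For a circular arc, B = μ₀Iφ/(4πR) with φ in radians; here φ = 3.142 rad.
So I = 4πRB/(μ₀φ) = 4π × 0.0426 × 9.44×10⁻⁶ / (4π×10⁻⁷ × 3.142) = 1.28 A.

I ≈ 1.28 A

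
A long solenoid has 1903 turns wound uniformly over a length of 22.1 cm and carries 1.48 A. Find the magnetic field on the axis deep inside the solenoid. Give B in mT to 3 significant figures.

B ≈ 16.0 mT

Inside a long solenoid, B = μ₀nI with n = 8611 turns/m.
B = 4π×10⁻⁷ × 8611 × 1.48 = 1.60×10⁻² T.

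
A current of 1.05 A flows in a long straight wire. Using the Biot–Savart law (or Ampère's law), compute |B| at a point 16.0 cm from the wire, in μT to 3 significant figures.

B ≈ 1.31 μT

For an infinitely long straight wire, B = μ₀I/(2πd).
B = (4π×10⁻⁷ × 1.05) / (2π × 0.16) = 1.31×10⁻⁶ T.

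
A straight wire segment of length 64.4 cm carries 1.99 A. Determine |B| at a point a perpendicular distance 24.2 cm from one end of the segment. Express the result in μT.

B ≈ 0.770 μT

For a finite straight segment, B = (μ₀I/4πd)(sinθ₁ + sinθ₂), where θ₁, θ₂ are the angles from the perpendicular to each end.
The perpendicular foot is at one end, so the two end-offsets along the wire are 0 and L = 0.644 m.
sinθ₁ = 0/√(0²+0.242²) = 0.0000; sinθ₂ = 0.644/√(0.644²+0.242²) = 0.9361.
B = (4π×10⁻⁷ × 1.99) / (4π × 0.242) × (0.0000 + 0.9361) = 7.70×10⁻⁷ T.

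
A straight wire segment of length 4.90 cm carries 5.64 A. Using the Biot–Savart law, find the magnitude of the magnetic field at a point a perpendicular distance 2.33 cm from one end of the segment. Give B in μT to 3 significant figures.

B ≈ 21.9 μT

For a finite straight segment, B = (μ₀I/4πd)(sinθ₁ + sinθ₂), where θ₁, θ₂ are the angles from the perpendicular to each end.
The perpendicular foot is at one end, so the two end-offsets along the wire are 0 and L = 0.049 m.
sinθ₁ = 0/√(0²+0.0233²) = 0.0000; sinθ₂ = 0.049/√(0.049²+0.0233²) = 0.9031.
B = (4π×10⁻⁷ × 5.64) / (4π × 0.0233) × (0.0000 + 0.9031) = 2.19×10⁻⁵ T.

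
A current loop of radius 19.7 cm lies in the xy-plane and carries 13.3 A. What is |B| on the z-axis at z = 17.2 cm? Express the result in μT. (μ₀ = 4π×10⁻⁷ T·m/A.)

On the axis of a circular loop, B = μ₀IR² / [2(R²+z²)^(3/2)].
R² + z² = (0.197)² + (0.172)² = 0.06839 m², and (R²+z²)^(3/2) = 1.79×10⁻² m³.
B = (4π×10⁻⁷ × 13.3 × 0.03881) / (2 × 1.79×10⁻²) = 1.81×10⁻⁵ T.

B ≈ 18.1 μT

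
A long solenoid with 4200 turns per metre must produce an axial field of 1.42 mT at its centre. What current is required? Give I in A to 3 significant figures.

I ≈ 0.269 A

Inside a long solenoid B = μ₀nI with n = 4200 m⁻¹, so I = B/(μ₀n).
I = 1.42×10⁻³ / (4π×10⁻⁷ × 4200) = 0.269 A.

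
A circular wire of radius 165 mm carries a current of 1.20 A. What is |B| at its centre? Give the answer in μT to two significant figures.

B ≈ 4.6 μT

At the centre of a circular loop the Biot–Savart law gives B = μ₀I/(2R).
B = (4π×10⁻⁷ × 1.20) / (2 × 0.165) = 4.57×10⁻⁶ T.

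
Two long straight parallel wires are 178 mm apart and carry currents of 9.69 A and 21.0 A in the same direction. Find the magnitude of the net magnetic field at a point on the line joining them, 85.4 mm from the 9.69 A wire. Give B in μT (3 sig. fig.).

Each long wire gives B = μ₀I/(2πd). Distances are d₁ = 0.0854 m and d₂ = 0.0926 m.
B₁ = 2.27×10⁻⁵ T, B₂ = 4.54×10⁻⁵ T.
Between parallel currents the two contributions point in opposite directions, so they subtract. B = |B₁ − B₂| = |2.27×10⁻⁵ − 4.54×10⁻⁵| = 2.27×10⁻⁵ T.

B ≈ 22.7 μT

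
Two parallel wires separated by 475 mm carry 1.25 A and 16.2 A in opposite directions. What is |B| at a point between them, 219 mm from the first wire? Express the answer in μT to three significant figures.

Each long wire gives B = μ₀I/(2πd). Distances are d₁ = 0.219 m and d₂ = 0.256 m.
B₁ = 1.14×10⁻⁶ T, B₂ = 1.27×10⁻⁵ T.
Between antiparallel currents both contributions point the same way, so they add. B = B₁ + B₂ = 1.14×10⁻⁶ + 1.27×10⁻⁵ = 1.38×10⁻⁵ T.

B ≈ 13.8 μT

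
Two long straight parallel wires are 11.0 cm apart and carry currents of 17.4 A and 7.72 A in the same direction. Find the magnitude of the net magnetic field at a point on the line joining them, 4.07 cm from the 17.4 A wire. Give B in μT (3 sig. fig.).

B ≈ 63.2 μT

Each long wire gives B = μ₀I/(2πd). Distances are d₁ = 0.0407 m and d₂ = 0.0693 m.
B₁ = 8.55×10⁻⁵ T, B₂ = 2.23×10⁻⁵ T.
Between parallel currents the two contributions point in opposite directions, so they subtract. B = |B₁ − B₂| = |8.55×10⁻⁵ − 2.23×10⁻⁵| = 6.32×10⁻⁵ T.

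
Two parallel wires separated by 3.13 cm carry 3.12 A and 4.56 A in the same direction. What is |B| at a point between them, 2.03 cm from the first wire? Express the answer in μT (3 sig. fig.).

Each long wire gives B = μ₀I/(2πd). Distances are d₁ = 0.0203 m and d₂ = 0.011 m.
B₁ = 3.07×10⁻⁵ T, B₂ = 8.29×10⁻⁵ T.
Between parallel currents the two contributions point in opposite directions, so they subtract. B = |B₁ − B₂| = |3.07×10⁻⁵ − 8.29×10⁻⁵| = 5.22×10⁻⁵ T.

B ≈ 52.2 μT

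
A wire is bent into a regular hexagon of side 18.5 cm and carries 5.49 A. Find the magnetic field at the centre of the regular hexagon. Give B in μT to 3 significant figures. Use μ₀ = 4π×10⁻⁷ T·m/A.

B ≈ 20.6 μT

Each side is a finite straight segment at perpendicular distance d = a/(2 tan(π/6)) = 0.1602 m from the centre, with end-angles ±π/6.
One side contributes B₁ = (μ₀I/4πd)·2 sin(π/6) = 3.43×10⁻⁶ T.
All 6 sides add in the same direction: B = 6 × 3.43×10⁻⁶ = 2.06×10⁻⁵ T.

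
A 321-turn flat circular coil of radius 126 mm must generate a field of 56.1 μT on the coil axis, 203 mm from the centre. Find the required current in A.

I ≈ 0.239 A

For an N-turn coil, B = Nμ₀IR²/[2(R²+z²)^(3/2)] with R = 0.126 m, z = 0.203 m, so I = 2B(R²+z²)^(3/2)/(Nμ₀R²) = 2 × 5.61×10⁻⁵ × 1.36×10⁻² / (321 × 4π×10⁻⁷ × 0.01588) = 0.239 A.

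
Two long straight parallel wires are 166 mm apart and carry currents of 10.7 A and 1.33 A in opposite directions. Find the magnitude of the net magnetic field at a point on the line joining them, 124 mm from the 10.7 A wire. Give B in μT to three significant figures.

Each long wire gives B = μ₀I/(2πd). Distances are d₁ = 0.124 m and d₂ = 0.042 m.
B₁ = 1.73×10⁻⁵ T, B₂ = 6.33×10⁻⁶ T.
Between antiparallel currents both contributions point the same way, so they add. B = B₁ + B₂ = 1.73×10⁻⁵ + 6.33×10⁻⁶ = 2.36×10⁻⁵ T.

B ≈ 23.6 μT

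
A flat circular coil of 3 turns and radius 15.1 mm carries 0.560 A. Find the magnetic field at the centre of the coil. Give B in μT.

For an N-turn flat coil, B = Nμ₀I/(2R) with R = 0.0151 m.
B = 3 × 2.33×10⁻⁵ T = 6.99×10⁻⁵ T.

B ≈ 69.9 μT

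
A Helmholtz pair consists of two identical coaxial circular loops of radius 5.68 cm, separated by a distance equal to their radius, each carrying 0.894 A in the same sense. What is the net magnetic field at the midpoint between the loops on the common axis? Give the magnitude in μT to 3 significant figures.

B ≈ 14.2 μT

Each loop contributes B = μ₀IR²/[2(R²+z²)^(3/2)] on the axis, with z measured from that loop.
Loop 1 (z = 0.0284 m): B₁ = 7.08×10⁻⁶ T. Loop 2 (z = 0.0284 m): B₂ = 7.08×10⁻⁶ T.
The fields add: B = B₁ + B₂ = 1.42×10⁻⁵ T.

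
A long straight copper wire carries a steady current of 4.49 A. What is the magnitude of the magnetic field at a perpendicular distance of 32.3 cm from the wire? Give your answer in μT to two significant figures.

For an infinitely long straight wire, B = μ₀I/(2πd).
B = (4π×10⁻⁷ × 4.49) / (2π × 0.323) = 2.78×10⁻⁶ T.

B ≈ 2.8 μT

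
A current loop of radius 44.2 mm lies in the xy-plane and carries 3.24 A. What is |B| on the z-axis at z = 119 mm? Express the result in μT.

On the axis of a circular loop, B = μ₀IR² / [2(R²+z²)^(3/2)].
R² + z² = (0.0442)² + (0.119)² = 0.01611 m², and (R²+z²)^(3/2) = 2.05×10⁻³ m³.
B = (4π×10⁻⁷ × 3.24 × 0.001954) / (2 × 2.05×10⁻³) = 1.94×10⁻⁶ T.

B ≈ 1.94 μT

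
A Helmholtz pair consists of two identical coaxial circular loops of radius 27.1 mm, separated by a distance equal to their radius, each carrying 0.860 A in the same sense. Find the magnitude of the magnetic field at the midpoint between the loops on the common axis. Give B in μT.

Each loop contributes B = μ₀IR²/[2(R²+z²)^(3/2)] on the axis, with z measured from that loop.
Loop 1 (z = 0.01355 m): B₁ = 1.43×10⁻⁵ T. Loop 2 (z = 0.01355 m): B₂ = 1.43×10⁻⁵ T.
The fields add: B = B₁ + B₂ = 2.85×10⁻⁵ T.

B ≈ 28.5 μT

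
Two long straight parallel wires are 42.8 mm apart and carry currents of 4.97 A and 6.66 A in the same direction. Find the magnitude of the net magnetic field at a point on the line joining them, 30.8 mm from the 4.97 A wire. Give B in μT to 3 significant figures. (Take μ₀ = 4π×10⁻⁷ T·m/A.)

B ≈ 78.7 μT

Each long wire gives B = μ₀I/(2πd). Distances are d₁ = 0.0308 m and d₂ = 0.012 m.
B₁ = 3.23×10⁻⁵ T, B₂ = 1.11×10⁻⁴ T.
Between parallel currents the two contributions point in opposite directions, so they subtract. B = |B₁ − B₂| = |3.23×10⁻⁵ − 1.11×10⁻⁴| = 7.87×10⁻⁵ T.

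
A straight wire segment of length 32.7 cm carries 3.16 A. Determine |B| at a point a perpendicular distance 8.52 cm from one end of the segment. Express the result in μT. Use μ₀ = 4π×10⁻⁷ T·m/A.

For a finite straight segment, B = (μ₀I/4πd)(sinθ₁ + sinθ₂), where θ₁, θ₂ are the angles from the perpendicular to each end.
The perpendicular foot is at one end, so the two end-offsets along the wire are 0 and L = 0.327 m.
sinθ₁ = 0/√(0²+0.0852²) = 0.0000; sinθ₂ = 0.327/√(0.327²+0.0852²) = 0.9677.
B = (4π×10⁻⁷ × 3.16) / (4π × 0.0852) × (0.0000 + 0.9677) = 3.59×10⁻⁶ T.

B ≈ 3.59 μT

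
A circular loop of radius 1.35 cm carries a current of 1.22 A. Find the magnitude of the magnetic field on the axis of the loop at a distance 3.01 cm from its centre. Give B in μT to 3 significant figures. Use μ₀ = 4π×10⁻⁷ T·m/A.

B ≈ 3.89 μT

On the axis of a circular loop, B = μ₀IR² / [2(R²+z²)^(3/2)].
R² + z² = (0.0135)² + (0.0301)² = 0.001088 m², and (R²+z²)^(3/2) = 3.59×10⁻⁵ m³.
B = (4π×10⁻⁷ × 1.22 × 0.0001823) / (2 × 3.59×10⁻⁵) = 3.89×10⁻⁶ T.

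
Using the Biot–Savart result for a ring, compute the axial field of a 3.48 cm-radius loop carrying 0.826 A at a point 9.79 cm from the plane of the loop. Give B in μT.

On the axis of a circular loop, B = μ₀IR² / [2(R²+z²)^(3/2)].
R² + z² = (0.0348)² + (0.0979)² = 0.0108 m², and (R²+z²)^(3/2) = 1.12×10⁻³ m³.
B = (4π×10⁻⁷ × 0.826 × 0.001211) / (2 × 1.12×10⁻³) = 5.60×10⁻⁷ T.

B ≈ 0.560 μT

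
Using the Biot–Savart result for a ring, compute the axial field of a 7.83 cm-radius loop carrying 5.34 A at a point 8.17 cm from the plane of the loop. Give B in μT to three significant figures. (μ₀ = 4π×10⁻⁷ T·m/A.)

B ≈ 14.2 μT

On the axis of a circular loop, B = μ₀IR² / [2(R²+z²)^(3/2)].
R² + z² = (0.0783)² + (0.0817)² = 0.01281 m², and (R²+z²)^(3/2) = 1.45×10⁻³ m³.
B = (4π×10⁻⁷ × 5.34 × 0.006131) / (2 × 1.45×10⁻³) = 1.42×10⁻⁵ T.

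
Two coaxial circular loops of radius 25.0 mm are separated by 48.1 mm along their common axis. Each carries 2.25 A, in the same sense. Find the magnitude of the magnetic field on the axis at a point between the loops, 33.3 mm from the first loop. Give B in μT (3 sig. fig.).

Each loop contributes B = μ₀IR²/[2(R²+z²)^(3/2)] on the axis, with z measured from that loop.
Loop 1 (z = 0.0333 m): B₁ = 1.22×10⁻⁵ T. Loop 2 (z = 0.0148 m): B₂ = 3.60×10⁻⁵ T.
The fields add: B = B₁ + B₂ = 4.83×10⁻⁵ T.

B ≈ 48.3 μT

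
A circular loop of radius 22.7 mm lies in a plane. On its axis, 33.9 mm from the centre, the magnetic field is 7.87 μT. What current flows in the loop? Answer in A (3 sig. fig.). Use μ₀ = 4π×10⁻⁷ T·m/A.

On the axis of a loop, B = μ₀IR²/[2(R²+z²)^(3/2)], so I = 2B(R²+z²)^(3/2)/(μ₀R²).
R² + z² = 0.0005153 + 0.001149 = 0.001664 m²; raised to 3/2 gives 6.79×10⁻⁵ m³.
I = 2 × 7.87×10⁻⁶ × 6.79×10⁻⁵ / (1.26×10⁻⁶ × 0.0005153) = 1.65 A.

I ≈ 1.65 A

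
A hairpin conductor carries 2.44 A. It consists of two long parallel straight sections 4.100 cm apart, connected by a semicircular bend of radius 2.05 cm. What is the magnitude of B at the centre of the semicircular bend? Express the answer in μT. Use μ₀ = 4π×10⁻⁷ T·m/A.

B ≈ 61.2 μT

The semicircular arc contributes B_arc = μ₀I·π/(4πR) = μ₀I/(4R) = 3.74×10⁻⁵ T.
Each semi-infinite lead is at perpendicular distance R = 0.0205 m from the centre, with the perpendicular foot at its near end, so it contributes μ₀I/(4πR); both point the same way, together 2.38×10⁻⁵ T.
Arc and leads all point the same direction: B = 3.74×10⁻⁵ + 2.38×10⁻⁵ = 6.12×10⁻⁵ T.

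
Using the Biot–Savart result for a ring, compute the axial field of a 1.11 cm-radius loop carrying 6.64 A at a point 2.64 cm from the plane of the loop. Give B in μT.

On the axis of a circular loop, B = μ₀IR² / [2(R²+z²)^(3/2)].
R² + z² = (0.0111)² + (0.0264)² = 0.0008202 m², and (R²+z²)^(3/2) = 2.35×10⁻⁵ m³.
B = (4π×10⁻⁷ × 6.64 × 0.0001232) / (2 × 2.35×10⁻⁵) = 2.19×10⁻⁵ T.

B ≈ 21.9 μT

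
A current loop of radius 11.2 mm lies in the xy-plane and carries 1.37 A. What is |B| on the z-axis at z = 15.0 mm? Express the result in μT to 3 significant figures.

B ≈ 16.5 μT

On the axis of a circular loop, B = μ₀IR² / [2(R²+z²)^(3/2)].
R² + z² = (0.0112)² + (0.015)² = 0.0003504 m², and (R²+z²)^(3/2) = 6.56×10⁻⁶ m³.
B = (4π×10⁻⁷ × 1.37 × 0.0001254) / (2 × 6.56×10⁻⁶) = 1.65×10⁻⁵ T.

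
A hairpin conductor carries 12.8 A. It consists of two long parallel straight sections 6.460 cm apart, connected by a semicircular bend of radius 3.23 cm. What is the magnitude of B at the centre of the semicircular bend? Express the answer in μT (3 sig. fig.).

B ≈ 204 μT

The semicircular arc contributes B_arc = μ₀I·π/(4πR) = μ₀I/(4R) = 1.24×10⁻⁴ T.
Each semi-infinite lead is at perpendicular distance R = 0.0323 m from the centre, with the perpendicular foot at its near end, so it contributes μ₀I/(4πR); both point the same way, together 7.93×10⁻⁵ T.
Arc and leads all point the same direction: B = 1.24×10⁻⁴ + 7.93×10⁻⁵ = 2.04×10⁻⁴ T.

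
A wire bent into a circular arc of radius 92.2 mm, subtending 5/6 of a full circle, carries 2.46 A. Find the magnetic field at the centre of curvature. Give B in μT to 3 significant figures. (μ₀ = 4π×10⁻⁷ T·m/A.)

The Biot–Savart field of a circular arc at its centre is B = μ₀Iφ/(4πR), with φ = 5.236 rad.
B = (4π×10⁻⁷ × 2.46 × 5.236) / (4π × 0.0922) = 1.40×10⁻⁵ T.

B ≈ 14.0 μT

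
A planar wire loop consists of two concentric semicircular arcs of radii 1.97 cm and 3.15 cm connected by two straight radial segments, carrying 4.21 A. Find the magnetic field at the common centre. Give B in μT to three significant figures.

B ≈ 25.1 μT

The radial connectors point toward the centre, so dl × r̂ = 0 and they contribute nothing.
Each semicircle gives μ₀I/(4R): inner arc 6.71×10⁻⁵ T, outer arc 4.20×10⁻⁵ T.
The two arcs carry current in opposite angular senses, so their fields oppose: B = |6.71×10⁻⁵ − 4.20×10⁻⁵| = 2.51×10⁻⁵ T.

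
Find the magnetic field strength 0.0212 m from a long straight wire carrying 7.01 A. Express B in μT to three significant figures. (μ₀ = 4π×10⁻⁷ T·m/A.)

For an infinitely long straight wire, B = μ₀I/(2πd).
B = (4π×10⁻⁷ × 7.01) / (2π × 0.0212) = 6.61×10⁻⁵ T.

B ≈ 66.1 μT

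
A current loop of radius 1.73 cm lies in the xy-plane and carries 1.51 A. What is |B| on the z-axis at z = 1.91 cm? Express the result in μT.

On the axis of a circular loop, B = μ₀IR² / [2(R²+z²)^(3/2)].
R² + z² = (0.0173)² + (0.0191)² = 0.0006641 m², and (R²+z²)^(3/2) = 1.71×10⁻⁵ m³.
B = (4π×10⁻⁷ × 1.51 × 0.0002993) / (2 × 1.71×10⁻⁵) = 1.66×10⁻⁵ T.

B ≈ 16.6 μT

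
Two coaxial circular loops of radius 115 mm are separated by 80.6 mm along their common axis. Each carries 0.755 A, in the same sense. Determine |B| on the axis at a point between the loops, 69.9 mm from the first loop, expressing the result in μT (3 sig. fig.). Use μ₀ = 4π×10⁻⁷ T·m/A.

Each loop contributes B = μ₀IR²/[2(R²+z²)^(3/2)] on the axis, with z measured from that loop.
Loop 1 (z = 0.0699 m): B₁ = 2.57×10⁻⁶ T. Loop 2 (z = 0.0107 m): B₂ = 4.07×10⁻⁶ T.
The fields add: B = B₁ + B₂ = 6.65×10⁻⁶ T.

B ≈ 6.65 μT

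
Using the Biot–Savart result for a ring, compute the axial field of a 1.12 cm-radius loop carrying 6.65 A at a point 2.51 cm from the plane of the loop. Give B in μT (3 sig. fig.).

B ≈ 25.2 μT

On the axis of a circular loop, B = μ₀IR² / [2(R²+z²)^(3/2)].
R² + z² = (0.0112)² + (0.0251)² = 0.0007554 m², and (R²+z²)^(3/2) = 2.08×10⁻⁵ m³.
B = (4π×10⁻⁷ × 6.65 × 0.0001254) / (2 × 2.08×10⁻⁵) = 2.52×10⁻⁵ T.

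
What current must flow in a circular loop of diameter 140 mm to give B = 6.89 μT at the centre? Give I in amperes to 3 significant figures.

At the centre of a circular loop B = μ₀I/(2R), so I = 2RB/μ₀.
With R = 0.07 m, I = 2 × 0.07 × 6.89×10⁻⁶ / (4π×10⁻⁷) = 0.768 A.

I ≈ 0.768 A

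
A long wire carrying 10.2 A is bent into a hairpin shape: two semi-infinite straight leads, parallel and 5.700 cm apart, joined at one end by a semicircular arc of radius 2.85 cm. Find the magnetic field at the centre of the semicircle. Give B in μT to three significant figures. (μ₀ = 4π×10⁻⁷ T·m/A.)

B ≈ 184 μT

The semicircular arc contributes B_arc = μ₀I·π/(4πR) = μ₀I/(4R) = 1.12×10⁻⁴ T.
Each semi-infinite lead is at perpendicular distance R = 0.0285 m from the centre, with the perpendicular foot at its near end, so it contributes μ₀I/(4πR); both point the same way, together 7.16×10⁻⁵ T.
Arc and leads all point the same direction: B = 1.12×10⁻⁴ + 7.16×10⁻⁵ = 1.84×10⁻⁴ T.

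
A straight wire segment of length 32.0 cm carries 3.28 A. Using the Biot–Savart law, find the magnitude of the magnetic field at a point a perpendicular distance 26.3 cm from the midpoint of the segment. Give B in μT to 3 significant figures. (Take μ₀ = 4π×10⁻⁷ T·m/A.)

For a finite straight segment, B = (μ₀I/4πd)(sinθ₁ + sinθ₂), where θ₁, θ₂ are the angles from the perpendicular to each end.
The perpendicular from the point meets the wire at its midpoint, so each end is L/2 = 0.16 m away along the wire.
sinθ₁ = 0.16/√(0.16²+0.263²) = 0.5197; sinθ₂ = 0.16/√(0.16²+0.263²) = 0.5197.
B = (4π×10⁻⁷ × 3.28) / (4π × 0.263) × (0.5197 + 0.5197) = 1.30×10⁻⁶ T.

B ≈ 1.30 μT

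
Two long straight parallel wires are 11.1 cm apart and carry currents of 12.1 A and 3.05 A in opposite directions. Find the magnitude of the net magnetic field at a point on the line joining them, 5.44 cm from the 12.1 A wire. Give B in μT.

Each long wire gives B = μ₀I/(2πd). Distances are d₁ = 0.0544 m and d₂ = 0.0566 m.
B₁ = 4.45×10⁻⁵ T, B₂ = 1.08×10⁻⁵ T.
Between antiparallel currents both contributions point the same way, so they add. B = B₁ + B₂ = 4.45×10⁻⁵ + 1.08×10⁻⁵ = 5.53×10⁻⁵ T.

B ≈ 55.3 μT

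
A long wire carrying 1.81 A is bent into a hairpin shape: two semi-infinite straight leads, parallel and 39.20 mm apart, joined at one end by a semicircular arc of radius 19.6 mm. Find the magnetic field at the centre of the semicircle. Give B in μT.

The semicircular arc contributes B_arc = μ₀I·π/(4πR) = μ₀I/(4R) = 2.90×10⁻⁵ T.
Each semi-infinite lead is at perpendicular distance R = 0.0196 m from the centre, with the perpendicular foot at its near end, so it contributes μ₀I/(4πR); both point the same way, together 1.85×10⁻⁵ T.
Arc and leads all point the same direction: B = 2.90×10⁻⁵ + 1.85×10⁻⁵ = 4.75×10⁻⁵ T.

B ≈ 47.5 μT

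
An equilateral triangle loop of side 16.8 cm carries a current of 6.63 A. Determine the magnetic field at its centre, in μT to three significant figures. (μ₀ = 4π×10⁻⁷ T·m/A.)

B ≈ 71.0 μT

Each side is a finite straight segment at perpendicular distance d = a/(2 tan(π/3)) = 0.0485 m from the centre, with end-angles ±π/3.
One side contributes B₁ = (μ₀I/4πd)·2 sin(π/3) = 2.37×10⁻⁵ T.
All 3 sides add in the same direction: B = 3 × 2.37×10⁻⁵ = 7.10×10⁻⁵ T.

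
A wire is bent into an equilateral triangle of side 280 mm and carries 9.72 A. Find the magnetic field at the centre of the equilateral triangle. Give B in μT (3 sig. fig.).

B ≈ 62.5 μT

Each side is a finite straight segment at perpendicular distance d = a/(2 tan(π/3)) = 0.08083 m from the centre, with end-angles ±π/3.
One side contributes B₁ = (μ₀I/4πd)·2 sin(π/3) = 2.08×10⁻⁵ T.
All 3 sides add in the same direction: B = 3 × 2.08×10⁻⁵ = 6.25×10⁻⁵ T.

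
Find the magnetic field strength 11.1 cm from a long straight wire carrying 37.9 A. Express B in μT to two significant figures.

B ≈ 68 μT

For an infinitely long straight wire, B = μ₀I/(2πd).
B = (4π×10⁻⁷ × 37.9) / (2π × 0.111) = 6.83×10⁻⁵ T.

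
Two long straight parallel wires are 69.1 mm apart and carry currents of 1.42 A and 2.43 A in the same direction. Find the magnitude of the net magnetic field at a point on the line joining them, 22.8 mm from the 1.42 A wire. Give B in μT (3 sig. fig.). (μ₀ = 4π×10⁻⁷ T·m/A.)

B ≈ 1.96 μT

Each long wire gives B = μ₀I/(2πd). Distances are d₁ = 0.0228 m and d₂ = 0.0463 m.
B₁ = 1.25×10⁻⁵ T, B₂ = 1.05×10⁻⁵ T.
Between parallel currents the two contributions point in opposite directions, so they subtract. B = |B₁ − B₂| = |1.25×10⁻⁵ − 1.05×10⁻⁵| = 1.96×10⁻⁶ T.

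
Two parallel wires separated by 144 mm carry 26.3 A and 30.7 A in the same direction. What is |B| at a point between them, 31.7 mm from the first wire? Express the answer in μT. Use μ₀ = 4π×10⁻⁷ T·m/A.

B ≈ 111 μT

Each long wire gives B = μ₀I/(2πd). Distances are d₁ = 0.0317 m and d₂ = 0.1123 m.
B₁ = 1.66×10⁻⁴ T, B₂ = 5.47×10⁻⁵ T.
Between parallel currents the two contributions point in opposite directions, so they subtract. B = |B₁ − B₂| = |1.66×10⁻⁴ − 5.47×10⁻⁵| = 1.11×10⁻⁴ T.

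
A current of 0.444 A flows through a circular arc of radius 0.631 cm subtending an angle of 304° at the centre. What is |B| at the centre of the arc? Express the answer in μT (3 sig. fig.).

B ≈ 37.3 μT

The Biot–Savart field of a circular arc at its centre is B = μ₀Iφ/(4πR), with φ = 5.306 rad.
B = (4π×10⁻⁷ × 0.444 × 5.306) / (4π × 0.00631) = 3.73×10⁻⁵ T.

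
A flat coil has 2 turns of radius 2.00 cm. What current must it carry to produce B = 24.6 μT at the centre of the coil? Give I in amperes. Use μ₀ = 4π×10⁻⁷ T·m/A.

For an N-turn coil, B = Nμ₀I/(2R) with R = 0.02 m, so I = 2RB/(Nμ₀) = 2 × 0.02 × 2.46×10⁻⁵ / (2 × 4π×10⁻⁷) = 0.392 A.

I ≈ 0.392 A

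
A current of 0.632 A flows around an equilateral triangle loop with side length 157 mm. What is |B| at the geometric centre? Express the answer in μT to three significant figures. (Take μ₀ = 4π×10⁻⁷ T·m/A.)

B ≈ 7.25 μT

Each side is a finite straight segment at perpendicular distance d = a/(2 tan(π/3)) = 0.04532 m from the centre, with end-angles ±π/3.
One side contributes B₁ = (μ₀I/4πd)·2 sin(π/3) = 2.42×10⁻⁶ T.
All 3 sides add in the same direction: B = 3 × 2.42×10⁻⁶ = 7.25×10⁻⁶ T.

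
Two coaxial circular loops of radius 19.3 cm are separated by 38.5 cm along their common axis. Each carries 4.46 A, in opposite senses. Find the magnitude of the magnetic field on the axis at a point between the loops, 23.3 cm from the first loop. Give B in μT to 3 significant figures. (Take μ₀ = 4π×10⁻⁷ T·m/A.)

B ≈ 3.27 μT

Each loop contributes B = μ₀IR²/[2(R²+z²)^(3/2)] on the axis, with z measured from that loop.
Loop 1 (z = 0.233 m): B₁ = 3.77×10⁻⁶ T. Loop 2 (z = 0.152 m): B₂ = 7.04×10⁻⁶ T.
The fields oppose: B = |B₁ − B₂| = 3.27×10⁻⁶ T.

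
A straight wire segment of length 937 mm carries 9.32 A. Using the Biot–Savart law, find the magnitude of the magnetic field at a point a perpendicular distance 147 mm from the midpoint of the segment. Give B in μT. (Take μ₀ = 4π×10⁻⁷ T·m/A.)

B ≈ 12.1 μT

For a finite straight segment, B = (μ₀I/4πd)(sinθ₁ + sinθ₂), where θ₁, θ₂ are the angles from the perpendicular to each end.
The perpendicular from the point meets the wire at its midpoint, so each end is L/2 = 0.4685 m away along the wire.
sinθ₁ = 0.4685/√(0.4685²+0.147²) = 0.9541; sinθ₂ = 0.4685/√(0.4685²+0.147²) = 0.9541.
B = (4π×10⁻⁷ × 9.32) / (4π × 0.147) × (0.9541 + 0.9541) = 1.21×10⁻⁵ T.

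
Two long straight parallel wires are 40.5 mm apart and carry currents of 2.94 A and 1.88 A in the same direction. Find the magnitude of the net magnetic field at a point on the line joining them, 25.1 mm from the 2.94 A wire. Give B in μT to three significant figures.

B ≈ 0.989 μT

Each long wire gives B = μ₀I/(2πd). Distances are d₁ = 0.0251 m and d₂ = 0.0154 m.
B₁ = 2.34×10⁻⁵ T, B₂ = 2.44×10⁻⁵ T.
Between parallel currents the two contributions point in opposite directions, so they subtract. B = |B₁ − B₂| = |2.34×10⁻⁵ − 2.44×10⁻⁵| = 9.89×10⁻⁷ T.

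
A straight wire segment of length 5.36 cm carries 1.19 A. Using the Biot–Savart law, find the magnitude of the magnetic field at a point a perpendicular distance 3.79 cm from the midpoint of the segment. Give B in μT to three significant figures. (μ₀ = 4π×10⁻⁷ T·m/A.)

B ≈ 3.63 μT

For a finite straight segment, B = (μ₀I/4πd)(sinθ₁ + sinθ₂), where θ₁, θ₂ are the angles from the perpendicular to each end.
The perpendicular from the point meets the wire at its midpoint, so each end is L/2 = 0.0268 m away along the wire.
sinθ₁ = 0.0268/√(0.0268²+0.0379²) = 0.5774; sinθ₂ = 0.0268/√(0.0268²+0.0379²) = 0.5774.
B = (4π×10⁻⁷ × 1.19) / (4π × 0.0379) × (0.5774 + 0.5774) = 3.63×10⁻⁶ T.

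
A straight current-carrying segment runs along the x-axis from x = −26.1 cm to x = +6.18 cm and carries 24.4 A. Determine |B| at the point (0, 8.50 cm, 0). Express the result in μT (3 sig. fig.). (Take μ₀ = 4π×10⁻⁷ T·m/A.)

B ≈ 44.2 μT

For a finite straight segment, B = (μ₀I/4πd)(sinθ₁ + sinθ₂), where θ₁, θ₂ are the angles from the perpendicular to each end.
The perpendicular distance is d = 0.085 m; the end-offsets along the wire are a = 0.261 m and b = 0.0618 m.
sinθ₁ = 0.261/√(0.261²+0.085²) = 0.9508; sinθ₂ = 0.0618/√(0.0618²+0.085²) = 0.5881.
B = (4π×10⁻⁷ × 24.4) / (4π × 0.085) × (0.9508 + 0.5881) = 4.42×10⁻⁵ T.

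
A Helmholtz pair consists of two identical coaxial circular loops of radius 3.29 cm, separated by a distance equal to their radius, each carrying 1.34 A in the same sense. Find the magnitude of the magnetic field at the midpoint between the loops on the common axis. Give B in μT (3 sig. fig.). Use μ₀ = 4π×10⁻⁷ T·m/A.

B ≈ 36.6 μT

Each loop contributes B = μ₀IR²/[2(R²+z²)^(3/2)] on the axis, with z measured from that loop.
Loop 1 (z = 0.01645 m): B₁ = 1.83×10⁻⁵ T. Loop 2 (z = 0.01645 m): B₂ = 1.83×10⁻⁵ T.
The fields add: B = B₁ + B₂ = 3.66×10⁻⁵ T.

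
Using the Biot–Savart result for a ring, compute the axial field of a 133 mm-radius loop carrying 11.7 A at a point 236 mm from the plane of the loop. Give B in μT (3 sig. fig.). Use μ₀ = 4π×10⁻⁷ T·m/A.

On the axis of a circular loop, B = μ₀IR² / [2(R²+z²)^(3/2)].
R² + z² = (0.133)² + (0.236)² = 0.07339 m², and (R²+z²)^(3/2) = 1.99×10⁻² m³.
B = (4π×10⁻⁷ × 11.7 × 0.01769) / (2 × 1.99×10⁻²) = 6.54×10⁻⁶ T.

B ≈ 6.54 μT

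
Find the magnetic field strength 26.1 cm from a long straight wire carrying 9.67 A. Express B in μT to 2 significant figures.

For an infinitely long straight wire, B = μ₀I/(2πd).
B = (4π×10⁻⁷ × 9.67) / (2π × 0.261) = 7.41×10⁻⁶ T.

B ≈ 7.4 μT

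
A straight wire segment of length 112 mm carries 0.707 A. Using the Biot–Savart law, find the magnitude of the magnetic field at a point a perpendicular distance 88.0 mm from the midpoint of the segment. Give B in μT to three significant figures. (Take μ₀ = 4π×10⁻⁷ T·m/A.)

B ≈ 0.863 μT

For a finite straight segment, B = (μ₀I/4πd)(sinθ₁ + sinθ₂), where θ₁, θ₂ are the angles from the perpendicular to each end.
The perpendicular from the point meets the wire at its midpoint, so each end is L/2 = 0.056 m away along the wire.
sinθ₁ = 0.056/√(0.056²+0.088²) = 0.5369; sinθ₂ = 0.056/√(0.056²+0.088²) = 0.5369.
B = (4π×10⁻⁷ × 0.707) / (4π × 0.088) × (0.5369 + 0.5369) = 8.63×10⁻⁷ T.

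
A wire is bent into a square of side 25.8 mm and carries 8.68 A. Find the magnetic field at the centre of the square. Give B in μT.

Each side is a finite straight segment at perpendicular distance d = a/(2 tan(π/4)) = 0.0129 m from the centre, with end-angles ±π/4.
One side contributes B₁ = (μ₀I/4πd)·2 sin(π/4) = 9.52×10⁻⁵ T.
All 4 sides add in the same direction: B = 4 × 9.52×10⁻⁵ = 3.81×10⁻⁴ T.

B ≈ 381 μT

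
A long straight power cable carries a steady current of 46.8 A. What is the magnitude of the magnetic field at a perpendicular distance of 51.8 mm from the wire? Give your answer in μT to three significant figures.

For an infinitely long straight wire, B = μ₀I/(2πd).
B = (4π×10⁻⁷ × 46.8) / (2π × 0.0518) = 1.81×10⁻⁴ T.

B ≈ 181 μT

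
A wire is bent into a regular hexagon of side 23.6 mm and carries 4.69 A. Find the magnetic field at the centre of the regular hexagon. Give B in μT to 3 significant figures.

B ≈ 138 μT

Each side is a finite straight segment at perpendicular distance d = a/(2 tan(π/6)) = 0.02044 m from the centre, with end-angles ±π/6.
One side contributes B₁ = (μ₀I/4πd)·2 sin(π/6) = 2.29×10⁻⁵ T.
All 6 sides add in the same direction: B = 6 × 2.29×10⁻⁵ = 1.38×10⁻⁴ T.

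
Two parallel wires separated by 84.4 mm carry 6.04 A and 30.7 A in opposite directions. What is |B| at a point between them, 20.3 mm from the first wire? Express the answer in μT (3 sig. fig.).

B ≈ 155 μT

Each long wire gives B = μ₀I/(2πd). Distances are d₁ = 0.0203 m and d₂ = 0.0641 m.
B₁ = 5.95×10⁻⁵ T, B₂ = 9.58×10⁻⁵ T.
Between antiparallel currents both contributions point the same way, so they add. B = B₁ + B₂ = 5.95×10⁻⁵ + 9.58×10⁻⁵ = 1.55×10⁻⁴ T.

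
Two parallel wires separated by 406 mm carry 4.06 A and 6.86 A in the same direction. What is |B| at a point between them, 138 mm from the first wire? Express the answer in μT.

B ≈ 0.765 μT

Each long wire gives B = μ₀I/(2πd). Distances are d₁ = 0.138 m and d₂ = 0.268 m.
B₁ = 5.88×10⁻⁶ T, B₂ = 5.12×10⁻⁶ T.
Between parallel currents the two contributions point in opposite directions, so they subtract. B = |B₁ − B₂| = |5.88×10⁻⁶ − 5.12×10⁻⁶| = 7.65×10⁻⁷ T.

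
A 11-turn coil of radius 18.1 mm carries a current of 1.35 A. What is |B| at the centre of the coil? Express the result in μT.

B ≈ 515 μT

For an N-turn flat coil, B = Nμ₀I/(2R) with R = 0.0181 m.
B = 11 × 4.69×10⁻⁵ T = 5.15×10⁻⁴ T.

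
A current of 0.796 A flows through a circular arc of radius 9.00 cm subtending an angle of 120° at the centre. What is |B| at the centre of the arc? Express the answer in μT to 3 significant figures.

B ≈ 1.85 μT

The Biot–Savart field of a circular arc at its centre is B = μ₀Iφ/(4πR), with φ = 2.094 rad.
B = (4π×10⁻⁷ × 0.796 × 2.094) / (4π × 0.09) = 1.85×10⁻⁶ T.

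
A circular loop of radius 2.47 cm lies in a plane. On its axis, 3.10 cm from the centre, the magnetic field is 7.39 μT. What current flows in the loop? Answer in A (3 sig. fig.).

On the axis of a loop, B = μ₀IR²/[2(R²+z²)^(3/2)], so I = 2B(R²+z²)^(3/2)/(μ₀R²).
R² + z² = 0.0006101 + 0.000961 = 0.001571 m²; raised to 3/2 gives 6.23×10⁻⁵ m³.
I = 2 × 7.39×10⁻⁶ × 6.23×10⁻⁵ / (1.26×10⁻⁶ × 0.0006101) = 1.20 A.

I ≈ 1.20 A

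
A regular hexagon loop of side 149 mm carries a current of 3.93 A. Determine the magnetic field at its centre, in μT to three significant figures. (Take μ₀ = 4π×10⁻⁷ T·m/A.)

Each side is a finite straight segment at perpendicular distance d = a/(2 tan(π/6)) = 0.129 m from the centre, with end-angles ±π/6.
One side contributes B₁ = (μ₀I/4πd)·2 sin(π/6) = 3.05×10⁻⁶ T.
All 6 sides add in the same direction: B = 6 × 3.05×10⁻⁶ = 1.83×10⁻⁵ T.

B ≈ 18.3 μT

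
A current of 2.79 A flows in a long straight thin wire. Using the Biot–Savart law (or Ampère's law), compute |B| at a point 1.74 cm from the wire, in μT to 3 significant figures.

B ≈ 32.1 μT

For an infinitely long straight wire, B = μ₀I/(2πd).
B = (4π×10⁻⁷ × 2.79) / (2π × 0.0174) = 3.21×10⁻⁵ T.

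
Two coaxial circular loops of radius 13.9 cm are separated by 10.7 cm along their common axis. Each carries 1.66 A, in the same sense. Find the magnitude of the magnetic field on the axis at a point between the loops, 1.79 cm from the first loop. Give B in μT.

Each loop contributes B = μ₀IR²/[2(R²+z²)^(3/2)] on the axis, with z measured from that loop.
Loop 1 (z = 0.0179 m): B₁ = 7.32×10⁻⁶ T. Loop 2 (z = 0.0891 m): B₂ = 4.48×10⁻⁶ T.
The fields add: B = B₁ + B₂ = 1.18×10⁻⁵ T.

B ≈ 11.8 μT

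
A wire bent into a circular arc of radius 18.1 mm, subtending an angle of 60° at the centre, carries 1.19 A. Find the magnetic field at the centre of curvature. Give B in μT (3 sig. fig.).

The Biot–Savart field of a circular arc at its centre is B = μ₀Iφ/(4πR), with φ = 1.047 rad.
B = (4π×10⁻⁷ × 1.19 × 1.047) / (4π × 0.0181) = 6.88×10⁻⁶ T.

B ≈ 6.88 μT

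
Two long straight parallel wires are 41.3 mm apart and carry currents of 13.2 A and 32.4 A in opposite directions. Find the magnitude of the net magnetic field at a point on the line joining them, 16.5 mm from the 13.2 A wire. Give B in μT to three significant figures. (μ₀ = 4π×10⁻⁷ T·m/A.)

B ≈ 421 μT

Each long wire gives B = μ₀I/(2πd). Distances are d₁ = 0.0165 m and d₂ = 0.0248 m.
B₁ = 1.60×10⁻⁴ T, B₂ = 2.61×10⁻⁴ T.
Between antiparallel currents both contributions point the same way, so they add. B = B₁ + B₂ = 1.60×10⁻⁴ + 2.61×10⁻⁴ = 4.21×10⁻⁴ T.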